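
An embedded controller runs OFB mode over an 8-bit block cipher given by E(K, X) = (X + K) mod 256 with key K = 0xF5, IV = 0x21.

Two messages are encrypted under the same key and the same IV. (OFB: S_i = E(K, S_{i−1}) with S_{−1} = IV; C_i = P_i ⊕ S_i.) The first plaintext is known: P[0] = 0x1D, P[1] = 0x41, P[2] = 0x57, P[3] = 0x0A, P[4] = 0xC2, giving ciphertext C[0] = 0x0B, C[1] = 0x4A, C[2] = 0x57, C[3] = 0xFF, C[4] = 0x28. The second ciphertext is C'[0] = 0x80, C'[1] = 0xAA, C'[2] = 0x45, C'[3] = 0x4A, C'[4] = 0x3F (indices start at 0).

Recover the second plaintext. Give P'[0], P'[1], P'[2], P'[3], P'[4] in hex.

In OFB with a reused IV, both messages share the same keystream S_i, so C_i ⊕ C'_i = P_i ⊕ P'_i and thus P'_i = P_i ⊕ C_i ⊕ C'_i.
P'[0]: 0x1D ⊕ 0x0B ⊕ 0x80 = 0x96.
P'[1]: 0x41 ⊕ 0x4A ⊕ 0xAA = 0xA1.
P'[2]: 0x57 ⊕ 0x57 ⊕ 0x45 = 0x45.
P'[3]: 0x0A ⊕ 0xFF ⊕ 0x4A = 0xBF.
P'[4]: 0xC2 ⊕ 0x28 ⊕ 0x3F = 0xD5.

P'[0] = 0x96, P'[1] = 0xA1, P'[2] = 0x45, P'[3] = 0xBF, P'[4] = 0xD5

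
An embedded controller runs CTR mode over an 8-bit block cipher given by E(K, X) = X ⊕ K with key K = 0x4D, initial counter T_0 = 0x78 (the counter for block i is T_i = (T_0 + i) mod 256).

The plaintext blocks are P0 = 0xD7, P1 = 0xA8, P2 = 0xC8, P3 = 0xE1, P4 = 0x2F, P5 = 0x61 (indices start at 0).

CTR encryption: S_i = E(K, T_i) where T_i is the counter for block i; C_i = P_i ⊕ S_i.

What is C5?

C0: T = 0x78, S = E(K, T) = 0x35; 0xD7 ⊕ 0x35 = 0xE2.
C1: T = 0x79, S = E(K, T) = 0x34; 0xA8 ⊕ 0x34 = 0x9C.
C2: T = 0x7A, S = E(K, T) = 0x37; 0xC8 ⊕ 0x37 = 0xFF.
C3: T = 0x7B, S = E(K, T) = 0x36; 0xE1 ⊕ 0x36 = 0xD7.
C4: T = 0x7C, S = E(K, T) = 0x31; 0x2F ⊕ 0x31 = 0x1E.
C5: T = 0x7D, S = E(K, T) = 0x30; 0x61 ⊕ 0x30 = 0x51.

C5 = 0x51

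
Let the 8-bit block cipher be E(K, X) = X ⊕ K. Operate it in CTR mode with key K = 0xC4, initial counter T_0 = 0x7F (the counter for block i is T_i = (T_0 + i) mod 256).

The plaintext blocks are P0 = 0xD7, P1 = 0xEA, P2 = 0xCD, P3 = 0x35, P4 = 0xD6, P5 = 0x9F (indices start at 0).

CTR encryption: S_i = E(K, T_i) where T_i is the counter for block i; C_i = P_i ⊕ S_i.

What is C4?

C0: T = 0x7F, S = E(K, T) = 0xBB; 0xD7 ⊕ 0xBB = 0x6C.
C1: T = 0x80, S = E(K, T) = 0x44; 0xEA ⊕ 0x44 = 0xAE.
C2: T = 0x81, S = E(K, T) = 0x45; 0xCD ⊕ 0x45 = 0x88.
C3: T = 0x82, S = E(K, T) = 0x46; 0x35 ⊕ 0x46 = 0x73.
C4: T = 0x83, S = E(K, T) = 0x47; 0xD6 ⊕ 0x47 = 0x91.

C4 = 0x91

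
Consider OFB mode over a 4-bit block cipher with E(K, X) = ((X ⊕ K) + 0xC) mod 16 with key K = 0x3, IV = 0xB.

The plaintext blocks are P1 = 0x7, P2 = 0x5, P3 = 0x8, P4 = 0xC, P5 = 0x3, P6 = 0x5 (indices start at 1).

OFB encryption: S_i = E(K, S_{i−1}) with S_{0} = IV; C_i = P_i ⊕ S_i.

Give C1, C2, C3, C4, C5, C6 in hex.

C1 = 0x3, C2 = 0x6, C3 = 0x4, C4 = 0x7, C5 = 0x7, C6 = 0x6

C1: S = E(K, 0xB) = 0x4; 0x7 ⊕ 0x4 = 0x3.
C2: S = E(K, 0x4) = 0x3; 0x5 ⊕ 0x3 = 0x6.
C3: S = E(K, 0x3) = 0xC; 0x8 ⊕ 0xC = 0x4.
C4: S = E(K, 0xC) = 0xB; 0xC ⊕ 0xB = 0x7.
C5: S = E(K, 0xB) = 0x4; 0x3 ⊕ 0x4 = 0x7.
C6: S = E(K, 0x4) = 0x3; 0x5 ⊕ 0x3 = 0x6.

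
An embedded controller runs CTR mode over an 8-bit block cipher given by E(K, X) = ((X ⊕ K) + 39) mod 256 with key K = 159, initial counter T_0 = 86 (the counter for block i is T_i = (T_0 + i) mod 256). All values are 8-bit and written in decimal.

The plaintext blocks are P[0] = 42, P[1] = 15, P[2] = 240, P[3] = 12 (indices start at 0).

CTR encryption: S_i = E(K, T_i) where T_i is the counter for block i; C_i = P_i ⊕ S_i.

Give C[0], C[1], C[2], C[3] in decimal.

C[0]: T = 86, S = E(K, T) = 240; 42 ⊕ 240 = 218.
C[1]: T = 87, S = E(K, T) = 239; 15 ⊕ 239 = 224.
C[2]: T = 88, S = E(K, T) = 238; 240 ⊕ 238 = 30.
C[3]: T = 89, S = E(K, T) = 237; 12 ⊕ 237 = 225.

C[0] = 218, C[1] = 224, C[2] = 30, C[3] = 225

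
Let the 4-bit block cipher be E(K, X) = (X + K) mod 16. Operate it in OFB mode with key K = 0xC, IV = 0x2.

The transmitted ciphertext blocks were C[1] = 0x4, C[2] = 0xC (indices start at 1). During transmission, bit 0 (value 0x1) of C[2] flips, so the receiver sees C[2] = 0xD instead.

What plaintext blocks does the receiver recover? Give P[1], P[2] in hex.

P[1] = 0xA, P[2] = 0x7

OFB decryption: S_i = E(K, S_{i−1}) with S_{0} = IV; P_i = C_i ⊕ S_i.
Only C[2] changed, to 0xD. In OFB, a change in C_i flips the same bit in P_i only; the keystream is unaffected. Decrypting the received ciphertext:
P[1]: S = E(K, 0x2) = 0xE; 0x4 ⊕ 0xE = 0xA.
P[2]: S = E(K, 0xE) = 0xA; 0xD ⊕ 0xA = 0x7.
Blocks that differ from the original plaintext: P[2].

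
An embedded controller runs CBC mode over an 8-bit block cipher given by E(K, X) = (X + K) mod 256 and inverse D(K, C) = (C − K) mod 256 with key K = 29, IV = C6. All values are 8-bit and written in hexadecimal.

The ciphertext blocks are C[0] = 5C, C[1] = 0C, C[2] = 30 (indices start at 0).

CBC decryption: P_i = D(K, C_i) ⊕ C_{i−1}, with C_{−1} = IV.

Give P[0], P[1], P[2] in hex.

P[0]: D(K, 5C) = 33; 33 ⊕ C6 = F5.
P[1]: D(K, 0C) = E3; E3 ⊕ 5C = BF.
P[2]: D(K, 30) = 07; 07 ⊕ 0C = 0B.

P[0] = F5, P[1] = BF, P[2] = 0B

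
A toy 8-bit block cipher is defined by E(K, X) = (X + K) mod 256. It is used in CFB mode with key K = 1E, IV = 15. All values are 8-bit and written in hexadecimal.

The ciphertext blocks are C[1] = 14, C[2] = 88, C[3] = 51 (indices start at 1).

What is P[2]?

CFB decryption: P_i = C_i ⊕ E(K, C_{i−1}), with C_{0} = IV.
P[2]: E(K, 14) = 32; 88 ⊕ 32 = BA.

P[2] = BA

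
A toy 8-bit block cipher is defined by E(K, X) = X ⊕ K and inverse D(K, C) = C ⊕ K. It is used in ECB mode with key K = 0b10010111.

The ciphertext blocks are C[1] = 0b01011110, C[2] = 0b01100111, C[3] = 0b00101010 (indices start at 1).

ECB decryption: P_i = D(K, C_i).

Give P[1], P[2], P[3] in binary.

P[1] = 0b11001001, P[2] = 0b11110000, P[3] = 0b10111101

P[1]: D(K, 0b01011110) = 0b11001001.
P[2]: D(K, 0b01100111) = 0b11110000.
P[3]: D(K, 0b00101010) = 0b10111101.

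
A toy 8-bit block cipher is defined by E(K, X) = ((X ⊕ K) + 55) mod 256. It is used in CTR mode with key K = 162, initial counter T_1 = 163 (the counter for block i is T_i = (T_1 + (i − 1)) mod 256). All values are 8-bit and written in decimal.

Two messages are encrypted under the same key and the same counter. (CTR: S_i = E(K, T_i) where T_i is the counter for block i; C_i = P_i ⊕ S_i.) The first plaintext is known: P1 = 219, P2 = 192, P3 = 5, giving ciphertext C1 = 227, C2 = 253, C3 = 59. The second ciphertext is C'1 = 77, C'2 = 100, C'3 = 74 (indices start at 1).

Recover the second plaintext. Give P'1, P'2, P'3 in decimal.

In CTR with a reused counter, both messages share the same keystream S_i, so C_i ⊕ C'_i = P_i ⊕ P'_i and thus P'_i = P_i ⊕ C_i ⊕ C'_i.
P'1: 219 ⊕ 227 ⊕ 77 = 117.
P'2: 192 ⊕ 253 ⊕ 100 = 89.
P'3: 5 ⊕ 59 ⊕ 74 = 116.

P'1 = 117, P'2 = 89, P'3 = 116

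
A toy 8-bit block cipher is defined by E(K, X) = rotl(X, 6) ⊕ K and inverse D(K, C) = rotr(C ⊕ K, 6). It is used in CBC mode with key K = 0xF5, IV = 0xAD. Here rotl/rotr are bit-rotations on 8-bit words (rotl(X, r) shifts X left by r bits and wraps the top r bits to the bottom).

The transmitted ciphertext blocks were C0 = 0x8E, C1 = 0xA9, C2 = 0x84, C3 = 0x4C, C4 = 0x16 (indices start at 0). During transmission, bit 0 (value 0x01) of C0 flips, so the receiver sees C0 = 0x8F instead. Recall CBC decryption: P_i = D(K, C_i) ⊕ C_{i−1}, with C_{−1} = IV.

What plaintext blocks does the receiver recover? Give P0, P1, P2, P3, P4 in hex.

Only C0 changed, to 0x8F. In CBC, a change in C_i garbles P_i and flips the same bit in P_{i+1}. Decrypting the received ciphertext:
P0: D(K, 0x8F) = 0xE9; 0xE9 ⊕ 0xAD = 0x44.
P1: D(K, 0xA9) = 0x71; 0x71 ⊕ 0x8F = 0xFE.
P2: D(K, 0x84) = 0xC5; 0xC5 ⊕ 0xA9 = 0x6C.
P3: D(K, 0x4C) = 0xE6; 0xE6 ⊕ 0x84 = 0x62.
P4: D(K, 0x16) = 0x8F; 0x8F ⊕ 0x4C = 0xC3.
Blocks that differ from the original plaintext: P0, P1.

P0 = 0x44, P1 = 0xFE, P2 = 0x6C, P3 = 0x62, P4 = 0xC3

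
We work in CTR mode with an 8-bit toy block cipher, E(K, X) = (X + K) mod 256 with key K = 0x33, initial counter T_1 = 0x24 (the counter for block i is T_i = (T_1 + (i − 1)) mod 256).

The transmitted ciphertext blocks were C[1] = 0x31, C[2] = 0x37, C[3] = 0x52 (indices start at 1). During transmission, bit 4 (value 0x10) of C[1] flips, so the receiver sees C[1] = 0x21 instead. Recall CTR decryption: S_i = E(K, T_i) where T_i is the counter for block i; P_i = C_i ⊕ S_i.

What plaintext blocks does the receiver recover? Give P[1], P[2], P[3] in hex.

Only C[1] changed, to 0x21. In CTR, a change in C_i flips the same bit in P_i only; the keystream is unaffected. Decrypting the received ciphertext:
P[1]: T = 0x24, S = E(K, T) = 0x57; 0x21 ⊕ 0x57 = 0x76.
P[2]: T = 0x25, S = E(K, T) = 0x58; 0x37 ⊕ 0x58 = 0x6F.
P[3]: T = 0x26, S = E(K, T) = 0x59; 0x52 ⊕ 0x59 = 0x0B.
Blocks that differ from the original plaintext: P[1].

P[1] = 0x76, P[2] = 0x6F, P[3] = 0x0B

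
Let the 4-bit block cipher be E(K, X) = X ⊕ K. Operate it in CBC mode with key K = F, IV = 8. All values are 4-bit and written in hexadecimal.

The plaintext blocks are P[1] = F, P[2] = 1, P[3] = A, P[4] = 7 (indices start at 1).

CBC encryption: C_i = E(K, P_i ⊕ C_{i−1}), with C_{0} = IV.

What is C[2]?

C[1]: P[1] ⊕ 8 = 7; E(K, 7) = 8.
C[2]: P[2] ⊕ 8 = 9; E(K, 9) = 6.

C[2] = 6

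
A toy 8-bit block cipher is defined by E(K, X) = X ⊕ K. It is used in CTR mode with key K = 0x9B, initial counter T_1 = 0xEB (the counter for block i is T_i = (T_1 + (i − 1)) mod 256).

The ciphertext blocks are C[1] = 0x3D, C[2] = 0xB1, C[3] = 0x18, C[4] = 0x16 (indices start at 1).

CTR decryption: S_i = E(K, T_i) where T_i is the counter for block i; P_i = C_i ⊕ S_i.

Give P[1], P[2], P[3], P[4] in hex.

P[1]: T = 0xEB, S = E(K, T) = 0x70; 0x3D ⊕ 0x70 = 0x4D.
P[2]: T = 0xEC, S = E(K, T) = 0x77; 0xB1 ⊕ 0x77 = 0xC6.
P[3]: T = 0xED, S = E(K, T) = 0x76; 0x18 ⊕ 0x76 = 0x6E.
P[4]: T = 0xEE, S = E(K, T) = 0x75; 0x16 ⊕ 0x75 = 0x63.

P[1] = 0x4D, P[2] = 0xC6, P[3] = 0x6E, P[4] = 0x63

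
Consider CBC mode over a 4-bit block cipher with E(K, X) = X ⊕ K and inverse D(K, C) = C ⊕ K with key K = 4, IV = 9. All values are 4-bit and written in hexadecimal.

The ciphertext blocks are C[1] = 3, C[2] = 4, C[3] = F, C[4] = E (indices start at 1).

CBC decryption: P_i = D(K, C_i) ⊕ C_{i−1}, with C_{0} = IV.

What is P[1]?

P[1] = E

P[1]: D(K, 3) = 7; 7 ⊕ 9 = E.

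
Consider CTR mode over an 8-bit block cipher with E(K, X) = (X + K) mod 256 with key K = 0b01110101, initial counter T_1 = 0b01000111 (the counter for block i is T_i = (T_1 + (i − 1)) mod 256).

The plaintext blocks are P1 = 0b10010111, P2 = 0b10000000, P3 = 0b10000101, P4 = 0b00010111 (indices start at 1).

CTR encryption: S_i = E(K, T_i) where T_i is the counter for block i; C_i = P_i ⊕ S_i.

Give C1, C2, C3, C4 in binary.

C1 = 0b00101011, C2 = 0b00111101, C3 = 0b00111011, C4 = 0b10101000

C1: T = 0b01000111, S = E(K, T) = 0b10111100; 0b10010111 ⊕ 0b10111100 = 0b00101011.
C2: T = 0b01001000, S = E(K, T) = 0b10111101; 0b10000000 ⊕ 0b10111101 = 0b00111101.
C3: T = 0b01001001, S = E(K, T) = 0b10111110; 0b10000101 ⊕ 0b10111110 = 0b00111011.
C4: T = 0b01001010, S = E(K, T) = 0b10111111; 0b00010111 ⊕ 0b10111111 = 0b10101000.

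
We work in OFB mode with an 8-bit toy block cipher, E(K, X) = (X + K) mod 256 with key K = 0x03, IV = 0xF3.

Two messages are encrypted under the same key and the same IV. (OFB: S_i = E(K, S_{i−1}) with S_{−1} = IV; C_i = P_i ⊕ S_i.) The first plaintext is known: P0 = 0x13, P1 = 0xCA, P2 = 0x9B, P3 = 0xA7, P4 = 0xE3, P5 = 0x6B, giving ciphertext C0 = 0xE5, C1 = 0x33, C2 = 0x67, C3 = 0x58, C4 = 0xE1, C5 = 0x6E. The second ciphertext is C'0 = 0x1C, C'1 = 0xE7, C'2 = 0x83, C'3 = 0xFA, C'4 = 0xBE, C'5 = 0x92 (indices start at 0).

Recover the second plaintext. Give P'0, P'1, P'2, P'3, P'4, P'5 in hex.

P'0 = 0xEA, P'1 = 0x1E, P'2 = 0x7F, P'3 = 0x05, P'4 = 0xBC, P'5 = 0x97

In OFB with a reused IV, both messages share the same keystream S_i, so C_i ⊕ C'_i = P_i ⊕ P'_i and thus P'_i = P_i ⊕ C_i ⊕ C'_i.
P'0: 0x13 ⊕ 0xE5 ⊕ 0x1C = 0xEA.
P'1: 0xCA ⊕ 0x33 ⊕ 0xE7 = 0x1E.
P'2: 0x9B ⊕ 0x67 ⊕ 0x83 = 0x7F.
P'3: 0xA7 ⊕ 0x58 ⊕ 0xFA = 0x05.
P'4: 0xE3 ⊕ 0xE1 ⊕ 0xBE = 0xBC.
P'5: 0x6B ⊕ 0x6E ⊕ 0x92 = 0x97.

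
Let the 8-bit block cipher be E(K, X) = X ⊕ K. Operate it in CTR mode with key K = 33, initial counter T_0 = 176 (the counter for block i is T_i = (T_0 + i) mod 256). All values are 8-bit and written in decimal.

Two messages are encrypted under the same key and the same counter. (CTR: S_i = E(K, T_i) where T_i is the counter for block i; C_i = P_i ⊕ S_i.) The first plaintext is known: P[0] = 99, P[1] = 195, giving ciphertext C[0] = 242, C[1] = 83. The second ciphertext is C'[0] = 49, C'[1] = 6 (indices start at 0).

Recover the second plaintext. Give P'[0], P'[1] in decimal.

P'[0] = 160, P'[1] = 150

In CTR with a reused counter, both messages share the same keystream S_i, so C_i ⊕ C'_i = P_i ⊕ P'_i and thus P'_i = P_i ⊕ C_i ⊕ C'_i.
P'[0]: 99 ⊕ 242 ⊕ 49 = 160.
P'[1]: 195 ⊕ 83 ⊕ 6 = 150.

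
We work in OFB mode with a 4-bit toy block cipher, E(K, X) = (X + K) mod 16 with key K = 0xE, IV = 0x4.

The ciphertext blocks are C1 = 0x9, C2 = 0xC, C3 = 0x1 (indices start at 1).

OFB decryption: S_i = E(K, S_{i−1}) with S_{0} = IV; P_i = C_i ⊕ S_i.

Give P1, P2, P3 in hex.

P1: S = E(K, 0x4) = 0x2; 0x9 ⊕ 0x2 = 0xB.
P2: S = E(K, 0x2) = 0x0; 0xC ⊕ 0x0 = 0xC.
P3: S = E(K, 0x0) = 0xE; 0x1 ⊕ 0xE = 0xF.

P1 = 0xB, P2 = 0xC, P3 = 0xF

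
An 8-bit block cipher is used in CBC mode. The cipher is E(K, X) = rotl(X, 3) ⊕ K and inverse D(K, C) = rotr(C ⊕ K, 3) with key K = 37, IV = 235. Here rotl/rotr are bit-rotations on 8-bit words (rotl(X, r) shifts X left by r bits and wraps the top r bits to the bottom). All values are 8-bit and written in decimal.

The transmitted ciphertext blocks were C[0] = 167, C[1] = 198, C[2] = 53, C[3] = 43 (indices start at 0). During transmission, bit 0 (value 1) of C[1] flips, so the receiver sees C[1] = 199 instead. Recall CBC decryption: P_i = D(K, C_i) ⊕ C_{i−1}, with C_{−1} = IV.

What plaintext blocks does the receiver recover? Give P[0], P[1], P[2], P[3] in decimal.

Only C[1] changed, to 199. In CBC, a change in C_i garbles P_i and flips the same bit in P_{i+1}. Decrypting the received ciphertext:
P[0]: D(K, 167) = 80; 80 ⊕ 235 = 187.
P[1]: D(K, 199) = 92; 92 ⊕ 167 = 251.
P[2]: D(K, 53) = 2; 2 ⊕ 199 = 197.
P[3]: D(K, 43) = 193; 193 ⊕ 53 = 244.
Blocks that differ from the original plaintext: P[1], P[2].

P[0] = 187, P[1] = 251, P[2] = 197, P[3] = 244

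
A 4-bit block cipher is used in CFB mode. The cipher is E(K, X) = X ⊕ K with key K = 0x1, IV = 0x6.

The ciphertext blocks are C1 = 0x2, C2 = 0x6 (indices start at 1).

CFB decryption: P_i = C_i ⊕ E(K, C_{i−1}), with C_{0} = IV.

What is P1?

P1 = 0x5

P1: E(K, 0x6) = 0x7; 0x2 ⊕ 0x7 = 0x5.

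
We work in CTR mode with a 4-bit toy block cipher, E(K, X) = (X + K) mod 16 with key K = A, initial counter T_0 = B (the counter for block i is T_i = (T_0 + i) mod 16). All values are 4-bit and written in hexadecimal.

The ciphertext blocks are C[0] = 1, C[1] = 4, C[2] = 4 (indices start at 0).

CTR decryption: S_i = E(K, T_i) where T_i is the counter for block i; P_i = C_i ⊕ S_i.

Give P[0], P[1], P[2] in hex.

P[0] = 4, P[1] = 2, P[2] = 3

P[0]: T = B, S = E(K, T) = 5; 1 ⊕ 5 = 4.
P[1]: T = C, S = E(K, T) = 6; 4 ⊕ 6 = 2.
P[2]: T = D, S = E(K, T) = 7; 4 ⊕ 7 = 3.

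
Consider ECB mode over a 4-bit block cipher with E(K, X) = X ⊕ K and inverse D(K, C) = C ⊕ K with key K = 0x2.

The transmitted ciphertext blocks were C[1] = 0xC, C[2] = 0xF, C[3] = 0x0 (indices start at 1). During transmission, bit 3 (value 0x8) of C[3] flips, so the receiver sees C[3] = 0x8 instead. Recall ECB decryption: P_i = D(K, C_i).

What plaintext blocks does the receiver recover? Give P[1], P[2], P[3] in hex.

Only C[3] changed, to 0x8. In ECB, a change in C_i affects only P_i. Decrypting the received ciphertext:
P[1]: D(K, 0xC) = 0xE.
P[2]: D(K, 0xF) = 0xD.
P[3]: D(K, 0x8) = 0xA.
Blocks that differ from the original plaintext: P[3].

P[1] = 0xE, P[2] = 0xD, P[3] = 0xA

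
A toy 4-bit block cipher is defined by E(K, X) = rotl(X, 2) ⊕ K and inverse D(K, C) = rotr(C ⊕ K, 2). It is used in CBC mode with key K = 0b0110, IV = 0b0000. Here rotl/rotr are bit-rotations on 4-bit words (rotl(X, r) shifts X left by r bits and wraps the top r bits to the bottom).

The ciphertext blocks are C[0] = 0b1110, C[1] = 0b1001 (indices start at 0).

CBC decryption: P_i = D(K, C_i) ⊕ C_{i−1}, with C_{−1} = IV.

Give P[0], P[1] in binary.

P[0]: D(K, 0b1110) = 0b0010; 0b0010 ⊕ 0b0000 = 0b0010.
P[1]: D(K, 0b1001) = 0b1111; 0b1111 ⊕ 0b1110 = 0b0001.

P[0] = 0b0010, P[1] = 0b0001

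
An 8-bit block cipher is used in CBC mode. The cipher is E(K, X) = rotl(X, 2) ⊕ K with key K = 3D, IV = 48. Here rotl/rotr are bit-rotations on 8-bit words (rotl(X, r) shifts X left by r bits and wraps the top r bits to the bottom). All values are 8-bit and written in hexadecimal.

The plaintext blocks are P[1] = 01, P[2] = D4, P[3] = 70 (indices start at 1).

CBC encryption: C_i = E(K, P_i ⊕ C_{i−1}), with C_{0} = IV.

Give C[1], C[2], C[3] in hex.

C[1]: P[1] ⊕ 48 = 49; E(K, 49) = 18.
C[2]: P[2] ⊕ 18 = CC; E(K, CC) = 0E.
C[3]: P[3] ⊕ 0E = 7E; E(K, 7E) = C4.

C[1] = 18, C[2] = 0E, C[3] = C4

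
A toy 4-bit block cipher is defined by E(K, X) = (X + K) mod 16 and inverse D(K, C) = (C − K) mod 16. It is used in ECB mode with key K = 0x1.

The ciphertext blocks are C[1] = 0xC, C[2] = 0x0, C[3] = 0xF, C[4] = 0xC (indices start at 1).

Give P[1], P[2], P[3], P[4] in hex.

P[1] = 0xB, P[2] = 0xF, P[3] = 0xE, P[4] = 0xB

ECB decryption: P_i = D(K, C_i).
P[1]: D(K, 0xC) = 0xB.
P[2]: D(K, 0x0) = 0xF.
P[3]: D(K, 0xF) = 0xE.
P[4]: D(K, 0xC) = 0xB.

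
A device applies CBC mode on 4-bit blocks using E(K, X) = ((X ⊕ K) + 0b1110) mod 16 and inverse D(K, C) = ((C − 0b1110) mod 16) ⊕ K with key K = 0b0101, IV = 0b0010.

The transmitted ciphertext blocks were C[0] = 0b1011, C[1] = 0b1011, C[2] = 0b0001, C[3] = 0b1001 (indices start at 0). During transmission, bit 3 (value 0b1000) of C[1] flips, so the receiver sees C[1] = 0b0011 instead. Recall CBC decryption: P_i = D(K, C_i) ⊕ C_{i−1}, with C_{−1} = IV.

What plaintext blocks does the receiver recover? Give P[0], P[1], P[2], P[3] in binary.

Only C[1] changed, to 0b0011. In CBC, a change in C_i garbles P_i and flips the same bit in P_{i+1}. Decrypting the received ciphertext:
P[0]: D(K, 0b1011) = 0b1000; 0b1000 ⊕ 0b0010 = 0b1010.
P[1]: D(K, 0b0011) = 0b0000; 0b0000 ⊕ 0b1011 = 0b1011.
P[2]: D(K, 0b0001) = 0b0110; 0b0110 ⊕ 0b0011 = 0b0101.
P[3]: D(K, 0b1001) = 0b1110; 0b1110 ⊕ 0b0001 = 0b1111.
Blocks that differ from the original plaintext: P[1], P[2].

P[0] = 0b1010, P[1] = 0b1011, P[2] = 0b0101, P[3] = 0b1111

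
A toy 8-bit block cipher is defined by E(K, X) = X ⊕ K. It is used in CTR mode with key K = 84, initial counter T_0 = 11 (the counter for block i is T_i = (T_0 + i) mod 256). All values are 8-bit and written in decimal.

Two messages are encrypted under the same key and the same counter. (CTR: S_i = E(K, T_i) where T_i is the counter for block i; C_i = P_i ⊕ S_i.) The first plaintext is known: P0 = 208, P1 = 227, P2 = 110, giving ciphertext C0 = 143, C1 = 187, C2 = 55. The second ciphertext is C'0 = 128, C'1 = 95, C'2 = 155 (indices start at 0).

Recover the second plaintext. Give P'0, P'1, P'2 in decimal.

P'0 = 223, P'1 = 7, P'2 = 194

In CTR with a reused counter, both messages share the same keystream S_i, so C_i ⊕ C'_i = P_i ⊕ P'_i and thus P'_i = P_i ⊕ C_i ⊕ C'_i.
P'0: 208 ⊕ 143 ⊕ 128 = 223.
P'1: 227 ⊕ 187 ⊕ 95 = 7.
P'2: 110 ⊕ 55 ⊕ 155 = 194.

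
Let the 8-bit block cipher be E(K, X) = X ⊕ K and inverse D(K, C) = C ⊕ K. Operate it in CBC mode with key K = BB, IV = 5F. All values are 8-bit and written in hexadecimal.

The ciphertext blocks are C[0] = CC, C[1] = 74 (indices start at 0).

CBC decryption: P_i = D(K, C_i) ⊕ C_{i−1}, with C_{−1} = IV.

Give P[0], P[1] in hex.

P[0] = 28, P[1] = 03

P[0]: D(K, CC) = 77; 77 ⊕ 5F = 28.
P[1]: D(K, 74) = CF; CF ⊕ CC = 03.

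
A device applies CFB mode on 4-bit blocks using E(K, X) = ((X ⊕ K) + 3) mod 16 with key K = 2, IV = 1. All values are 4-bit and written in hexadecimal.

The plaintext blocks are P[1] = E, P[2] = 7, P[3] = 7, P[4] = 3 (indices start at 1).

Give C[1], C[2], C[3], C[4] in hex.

C[1] = 8, C[2] = A, C[3] = C, C[4] = 2

CFB encryption: C_i = P_i ⊕ E(K, C_{i−1}), with C_{0} = IV.
C[1]: E(K, 1) = 6; E ⊕ 6 = 8.
C[2]: E(K, 8) = D; 7 ⊕ D = A.
C[3]: E(K, A) = B; 7 ⊕ B = C.
C[4]: E(K, C) = 1; 3 ⊕ 1 = 2.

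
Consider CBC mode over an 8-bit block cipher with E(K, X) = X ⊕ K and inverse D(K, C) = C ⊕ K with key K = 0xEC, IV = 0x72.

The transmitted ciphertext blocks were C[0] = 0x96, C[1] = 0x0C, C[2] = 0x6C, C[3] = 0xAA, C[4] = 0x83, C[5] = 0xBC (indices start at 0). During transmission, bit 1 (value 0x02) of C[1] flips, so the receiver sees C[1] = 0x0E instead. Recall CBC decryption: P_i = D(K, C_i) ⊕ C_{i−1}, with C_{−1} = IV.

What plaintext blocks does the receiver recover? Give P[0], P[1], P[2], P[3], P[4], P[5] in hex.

Only C[1] changed, to 0x0E. In CBC, a change in C_i garbles P_i and flips the same bit in P_{i+1}. Decrypting the received ciphertext:
P[0]: D(K, 0x96) = 0x7A; 0x7A ⊕ 0x72 = 0x08.
P[1]: D(K, 0x0E) = 0xE2; 0xE2 ⊕ 0x96 = 0x74.
P[2]: D(K, 0x6C) = 0x80; 0x80 ⊕ 0x0E = 0x8E.
P[3]: D(K, 0xAA) = 0x46; 0x46 ⊕ 0x6C = 0x2A.
P[4]: D(K, 0x83) = 0x6F; 0x6F ⊕ 0xAA = 0xC5.
P[5]: D(K, 0xBC) = 0x50; 0x50 ⊕ 0x83 = 0xD3.
Blocks that differ from the original plaintext: P[1], P[2].

P[0] = 0x08, P[1] = 0x74, P[2] = 0x8E, P[3] = 0x2A, P[4] = 0xC5, P[5] = 0xD3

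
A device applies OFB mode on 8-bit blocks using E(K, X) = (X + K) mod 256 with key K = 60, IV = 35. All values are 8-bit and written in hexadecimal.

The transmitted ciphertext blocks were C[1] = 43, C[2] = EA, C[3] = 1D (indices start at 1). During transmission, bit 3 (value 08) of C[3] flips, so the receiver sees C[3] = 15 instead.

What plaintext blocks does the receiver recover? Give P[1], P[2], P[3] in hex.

P[1] = D6, P[2] = 1F, P[3] = 40

OFB decryption: S_i = E(K, S_{i−1}) with S_{0} = IV; P_i = C_i ⊕ S_i.
Only C[3] changed, to 15. In OFB, a change in C_i flips the same bit in P_i only; the keystream is unaffected. Decrypting the received ciphertext:
P[1]: S = E(K, 35) = 95; 43 ⊕ 95 = D6.
P[2]: S = E(K, 95) = F5; EA ⊕ F5 = 1F.
P[3]: S = E(K, F5) = 55; 15 ⊕ 55 = 40.
Blocks that differ from the original plaintext: P[3].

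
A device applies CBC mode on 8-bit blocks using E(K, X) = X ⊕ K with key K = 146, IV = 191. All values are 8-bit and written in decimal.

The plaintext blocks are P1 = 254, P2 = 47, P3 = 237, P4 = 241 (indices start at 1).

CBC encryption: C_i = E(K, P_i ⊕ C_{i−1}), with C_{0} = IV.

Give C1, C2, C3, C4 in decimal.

C1 = 211, C2 = 110, C3 = 17, C4 = 114

C1: P1 ⊕ 191 = 65; E(K, 65) = 211.
C2: P2 ⊕ 211 = 252; E(K, 252) = 110.
C3: P3 ⊕ 110 = 131; E(K, 131) = 17.
C4: P4 ⊕ 17 = 224; E(K, 224) = 114.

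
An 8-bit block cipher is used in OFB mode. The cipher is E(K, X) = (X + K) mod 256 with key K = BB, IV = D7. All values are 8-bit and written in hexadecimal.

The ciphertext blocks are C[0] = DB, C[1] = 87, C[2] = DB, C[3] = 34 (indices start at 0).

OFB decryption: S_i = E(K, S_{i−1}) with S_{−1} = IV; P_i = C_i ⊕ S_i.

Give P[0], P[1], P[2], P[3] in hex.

P[0]: S = E(K, D7) = 92; DB ⊕ 92 = 49.
P[1]: S = E(K, 92) = 4D; 87 ⊕ 4D = CA.
P[2]: S = E(K, 4D) = 08; DB ⊕ 08 = D3.
P[3]: S = E(K, 08) = C3; 34 ⊕ C3 = F7.

P[0] = 49, P[1] = CA, P[2] = D3, P[3] = F7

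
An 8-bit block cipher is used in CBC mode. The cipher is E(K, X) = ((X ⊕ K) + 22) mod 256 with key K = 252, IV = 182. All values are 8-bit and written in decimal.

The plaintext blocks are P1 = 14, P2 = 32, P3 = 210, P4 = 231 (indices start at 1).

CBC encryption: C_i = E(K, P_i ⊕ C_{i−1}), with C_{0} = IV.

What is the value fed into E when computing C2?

122

C1: P1 ⊕ 182 = 184; E(K, 184) = 90.
C2: P2 ⊕ 90 = 122; E(K, 122) = 156.
So the input to E for block 2 is 122.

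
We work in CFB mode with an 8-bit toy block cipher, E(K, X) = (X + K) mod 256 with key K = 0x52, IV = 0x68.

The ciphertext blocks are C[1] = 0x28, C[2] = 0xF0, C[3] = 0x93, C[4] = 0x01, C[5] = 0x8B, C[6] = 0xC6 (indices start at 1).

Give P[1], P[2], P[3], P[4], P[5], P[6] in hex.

CFB decryption: P_i = C_i ⊕ E(K, C_{i−1}), with C_{0} = IV.
P[1]: E(K, 0x68) = 0xBA; 0x28 ⊕ 0xBA = 0x92.
P[2]: E(K, 0x28) = 0x7A; 0xF0 ⊕ 0x7A = 0x8A.
P[3]: E(K, 0xF0) = 0x42; 0x93 ⊕ 0x42 = 0xD1.
P[4]: E(K, 0x93) = 0xE5; 0x01 ⊕ 0xE5 = 0xE4.
P[5]: E(K, 0x01) = 0x53; 0x8B ⊕ 0x53 = 0xD8.
P[6]: E(K, 0x8B) = 0xDD; 0xC6 ⊕ 0xDD = 0x1B.

P[1] = 0x92, P[2] = 0x8A, P[3] = 0xD1, P[4] = 0xE4, P[5] = 0xD8, P[6] = 0x1B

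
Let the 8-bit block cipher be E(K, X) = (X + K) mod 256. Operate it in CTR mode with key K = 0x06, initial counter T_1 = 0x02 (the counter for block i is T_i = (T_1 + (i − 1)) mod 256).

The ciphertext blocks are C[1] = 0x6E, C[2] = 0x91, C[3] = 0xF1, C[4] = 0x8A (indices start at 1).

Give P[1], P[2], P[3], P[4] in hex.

P[1] = 0x66, P[2] = 0x98, P[3] = 0xFB, P[4] = 0x81

CTR decryption: S_i = E(K, T_i) where T_i is the counter for block i; P_i = C_i ⊕ S_i.
P[1]: T = 0x02, S = E(K, T) = 0x08; 0x6E ⊕ 0x08 = 0x66.
P[2]: T = 0x03, S = E(K, T) = 0x09; 0x91 ⊕ 0x09 = 0x98.
P[3]: T = 0x04, S = E(K, T) = 0x0A; 0xF1 ⊕ 0x0A = 0xFB.
P[4]: T = 0x05, S = E(K, T) = 0x0B; 0x8A ⊕ 0x0B = 0x81.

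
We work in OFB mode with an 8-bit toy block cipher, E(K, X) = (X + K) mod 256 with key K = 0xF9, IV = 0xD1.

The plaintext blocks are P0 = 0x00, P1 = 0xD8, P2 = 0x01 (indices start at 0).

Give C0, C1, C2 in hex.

OFB encryption: S_i = E(K, S_{i−1}) with S_{−1} = IV; C_i = P_i ⊕ S_i.
C0: S = E(K, 0xD1) = 0xCA; 0x00 ⊕ 0xCA = 0xCA.
C1: S = E(K, 0xCA) = 0xC3; 0xD8 ⊕ 0xC3 = 0x1B.
C2: S = E(K, 0xC3) = 0xBC; 0x01 ⊕ 0xBC = 0xBD.

C0 = 0xCA, C1 = 0x1B, C2 = 0xBD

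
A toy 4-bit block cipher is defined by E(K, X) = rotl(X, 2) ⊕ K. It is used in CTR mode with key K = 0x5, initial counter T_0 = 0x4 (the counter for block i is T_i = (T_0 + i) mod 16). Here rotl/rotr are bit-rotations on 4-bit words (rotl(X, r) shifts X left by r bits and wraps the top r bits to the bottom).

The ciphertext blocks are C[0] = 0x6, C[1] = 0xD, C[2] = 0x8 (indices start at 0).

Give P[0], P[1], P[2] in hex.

P[0] = 0x2, P[1] = 0xD, P[2] = 0x4

CTR decryption: S_i = E(K, T_i) where T_i is the counter for block i; P_i = C_i ⊕ S_i.
P[0]: T = 0x4, S = E(K, T) = 0x4; 0x6 ⊕ 0x4 = 0x2.
P[1]: T = 0x5, S = E(K, T) = 0x0; 0xD ⊕ 0x0 = 0xD.
P[2]: T = 0x6, S = E(K, T) = 0xC; 0x8 ⊕ 0xC = 0x4.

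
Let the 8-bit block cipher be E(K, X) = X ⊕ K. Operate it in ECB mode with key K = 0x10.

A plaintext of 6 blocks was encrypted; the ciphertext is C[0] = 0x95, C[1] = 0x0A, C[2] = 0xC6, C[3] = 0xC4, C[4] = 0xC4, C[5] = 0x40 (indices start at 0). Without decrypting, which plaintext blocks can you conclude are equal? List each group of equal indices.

ECB encrypts each block independently with the same key, so equal ciphertext blocks imply equal plaintext blocks.
C[3] = C[4] = 0xC4, so P[3] = P[4].

P[3] = P[4]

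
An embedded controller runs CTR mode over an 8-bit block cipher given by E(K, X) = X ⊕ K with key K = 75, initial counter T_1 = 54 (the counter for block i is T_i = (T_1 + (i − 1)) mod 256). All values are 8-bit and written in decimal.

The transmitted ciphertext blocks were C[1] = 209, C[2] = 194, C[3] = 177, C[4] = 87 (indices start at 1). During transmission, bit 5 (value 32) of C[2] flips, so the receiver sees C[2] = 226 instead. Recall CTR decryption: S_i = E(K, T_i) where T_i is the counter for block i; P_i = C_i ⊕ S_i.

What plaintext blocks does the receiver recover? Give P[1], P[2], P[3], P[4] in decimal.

P[1] = 172, P[2] = 158, P[3] = 194, P[4] = 37

Only C[2] changed, to 226. In CTR, a change in C_i flips the same bit in P_i only; the keystream is unaffected. Decrypting the received ciphertext:
P[1]: T = 54, S = E(K, T) = 125; 209 ⊕ 125 = 172.
P[2]: T = 55, S = E(K, T) = 124; 226 ⊕ 124 = 158.
P[3]: T = 56, S = E(K, T) = 115; 177 ⊕ 115 = 194.
P[4]: T = 57, S = E(K, T) = 114; 87 ⊕ 114 = 37.
Blocks that differ from the original plaintext: P[2].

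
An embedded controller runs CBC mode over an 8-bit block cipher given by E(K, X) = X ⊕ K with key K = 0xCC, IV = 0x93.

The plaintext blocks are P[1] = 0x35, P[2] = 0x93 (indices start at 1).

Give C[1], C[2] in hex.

CBC encryption: C_i = E(K, P_i ⊕ C_{i−1}), with C_{0} = IV.
C[1]: P[1] ⊕ 0x93 = 0xA6; E(K, 0xA6) = 0x6A.
C[2]: P[2] ⊕ 0x6A = 0xF9; E(K, 0xF9) = 0x35.

C[1] = 0x6A, C[2] = 0x35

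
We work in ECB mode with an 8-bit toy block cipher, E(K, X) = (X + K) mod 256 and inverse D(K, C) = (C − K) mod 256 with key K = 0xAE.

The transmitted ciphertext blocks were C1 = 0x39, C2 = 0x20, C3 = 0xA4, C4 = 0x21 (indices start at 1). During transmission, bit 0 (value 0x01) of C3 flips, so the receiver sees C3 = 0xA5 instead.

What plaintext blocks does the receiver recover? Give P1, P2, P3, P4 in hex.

P1 = 0x8B, P2 = 0x72, P3 = 0xF7, P4 = 0x73

ECB decryption: P_i = D(K, C_i).
Only C3 changed, to 0xA5. In ECB, a change in C_i affects only P_i. Decrypting the received ciphertext:
P1: D(K, 0x39) = 0x8B.
P2: D(K, 0x20) = 0x72.
P3: D(K, 0xA5) = 0xF7.
P4: D(K, 0x21) = 0x73.
Blocks that differ from the original plaintext: P3.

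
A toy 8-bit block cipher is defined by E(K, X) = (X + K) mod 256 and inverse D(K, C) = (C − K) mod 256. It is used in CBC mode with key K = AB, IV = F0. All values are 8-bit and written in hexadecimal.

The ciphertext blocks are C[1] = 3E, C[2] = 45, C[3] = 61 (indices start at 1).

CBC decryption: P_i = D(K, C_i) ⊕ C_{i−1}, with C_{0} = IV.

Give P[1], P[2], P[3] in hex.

P[1] = 63, P[2] = A4, P[3] = F3

P[1]: D(K, 3E) = 93; 93 ⊕ F0 = 63.
P[2]: D(K, 45) = 9A; 9A ⊕ 3E = A4.
P[3]: D(K, 61) = B6; B6 ⊕ 45 = F3.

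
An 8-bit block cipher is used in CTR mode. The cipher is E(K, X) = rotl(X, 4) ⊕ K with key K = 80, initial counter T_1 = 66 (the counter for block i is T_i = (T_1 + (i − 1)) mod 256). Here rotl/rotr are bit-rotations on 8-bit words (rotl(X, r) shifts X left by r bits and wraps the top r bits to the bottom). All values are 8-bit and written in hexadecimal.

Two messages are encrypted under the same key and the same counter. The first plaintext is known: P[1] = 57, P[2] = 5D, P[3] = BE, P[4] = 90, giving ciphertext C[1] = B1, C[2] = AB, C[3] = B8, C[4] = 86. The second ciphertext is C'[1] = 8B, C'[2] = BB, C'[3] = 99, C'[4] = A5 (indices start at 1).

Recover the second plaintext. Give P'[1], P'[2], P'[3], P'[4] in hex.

In CTR with a reused counter, both messages share the same keystream S_i, so C_i ⊕ C'_i = P_i ⊕ P'_i and thus P'_i = P_i ⊕ C_i ⊕ C'_i.
P'[1]: 57 ⊕ B1 ⊕ 8B = 6D.
P'[2]: 5D ⊕ AB ⊕ BB = 4D.
P'[3]: BE ⊕ B8 ⊕ 99 = 9F.
P'[4]: 90 ⊕ 86 ⊕ A5 = B3.

P'[1] = 6D, P'[2] = 4D, P'[3] = 9F, P'[4] = B3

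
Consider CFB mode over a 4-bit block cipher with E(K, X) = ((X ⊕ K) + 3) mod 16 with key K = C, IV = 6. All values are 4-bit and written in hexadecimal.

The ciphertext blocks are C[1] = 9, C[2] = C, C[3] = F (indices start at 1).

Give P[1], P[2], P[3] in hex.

CFB decryption: P_i = C_i ⊕ E(K, C_{i−1}), with C_{0} = IV.
P[1]: E(K, 6) = D; 9 ⊕ D = 4.
P[2]: E(K, 9) = 8; C ⊕ 8 = 4.
P[3]: E(K, C) = 3; F ⊕ 3 = C.

P[1] = 4, P[2] = 4, P[3] = C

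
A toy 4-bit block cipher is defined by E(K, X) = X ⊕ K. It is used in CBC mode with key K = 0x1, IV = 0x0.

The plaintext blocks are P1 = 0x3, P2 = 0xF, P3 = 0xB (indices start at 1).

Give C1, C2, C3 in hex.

CBC encryption: C_i = E(K, P_i ⊕ C_{i−1}), with C_{0} = IV.
C1: P1 ⊕ 0x0 = 0x3; E(K, 0x3) = 0x2.
C2: P2 ⊕ 0x2 = 0xD; E(K, 0xD) = 0xC.
C3: P3 ⊕ 0xC = 0x7; E(K, 0x7) = 0x6.

C1 = 0x2, C2 = 0xC, C3 = 0x6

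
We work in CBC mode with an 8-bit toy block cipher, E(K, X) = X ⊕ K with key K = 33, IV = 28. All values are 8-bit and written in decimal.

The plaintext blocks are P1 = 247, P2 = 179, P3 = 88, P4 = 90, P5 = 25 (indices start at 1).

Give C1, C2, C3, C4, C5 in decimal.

CBC encryption: C_i = E(K, P_i ⊕ C_{i−1}), with C_{0} = IV.
C1: P1 ⊕ 28 = 235; E(K, 235) = 202.
C2: P2 ⊕ 202 = 121; E(K, 121) = 88.
C3: P3 ⊕ 88 = 0; E(K, 0) = 33.
C4: P4 ⊕ 33 = 123; E(K, 123) = 90.
C5: P5 ⊕ 90 = 67; E(K, 67) = 98.

C1 = 202, C2 = 88, C3 = 33, C4 = 90, C5 = 98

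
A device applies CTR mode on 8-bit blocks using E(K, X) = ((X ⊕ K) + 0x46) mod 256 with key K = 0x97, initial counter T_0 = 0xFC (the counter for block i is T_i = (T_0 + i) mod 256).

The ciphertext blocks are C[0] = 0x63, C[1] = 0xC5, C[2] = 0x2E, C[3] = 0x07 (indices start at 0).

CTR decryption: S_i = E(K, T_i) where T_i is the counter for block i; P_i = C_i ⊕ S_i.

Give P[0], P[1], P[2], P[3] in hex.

P[0]: T = 0xFC, S = E(K, T) = 0xB1; 0x63 ⊕ 0xB1 = 0xD2.
P[1]: T = 0xFD, S = E(K, T) = 0xB0; 0xC5 ⊕ 0xB0 = 0x75.
P[2]: T = 0xFE, S = E(K, T) = 0xAF; 0x2E ⊕ 0xAF = 0x81.
P[3]: T = 0xFF, S = E(K, T) = 0xAE; 0x07 ⊕ 0xAE = 0xA9.

P[0] = 0xD2, P[1] = 0x75, P[2] = 0x81, P[3] = 0xA9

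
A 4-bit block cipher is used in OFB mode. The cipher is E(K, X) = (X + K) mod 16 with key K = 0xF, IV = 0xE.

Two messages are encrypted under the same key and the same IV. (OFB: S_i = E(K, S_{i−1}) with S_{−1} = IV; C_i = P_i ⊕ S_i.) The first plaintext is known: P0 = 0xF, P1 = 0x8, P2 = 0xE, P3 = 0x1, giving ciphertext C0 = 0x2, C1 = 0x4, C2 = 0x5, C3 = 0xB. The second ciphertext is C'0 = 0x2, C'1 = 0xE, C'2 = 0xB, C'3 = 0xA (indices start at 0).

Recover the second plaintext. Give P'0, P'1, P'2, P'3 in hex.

In OFB with a reused IV, both messages share the same keystream S_i, so C_i ⊕ C'_i = P_i ⊕ P'_i and thus P'_i = P_i ⊕ C_i ⊕ C'_i.
P'0: 0xF ⊕ 0x2 ⊕ 0x2 = 0xF.
P'1: 0x8 ⊕ 0x4 ⊕ 0xE = 0x2.
P'2: 0xE ⊕ 0x5 ⊕ 0xB = 0x0.
P'3: 0x1 ⊕ 0xB ⊕ 0xA = 0x0.

P'0 = 0xF, P'1 = 0x2, P'2 = 0x0, P'3 = 0x0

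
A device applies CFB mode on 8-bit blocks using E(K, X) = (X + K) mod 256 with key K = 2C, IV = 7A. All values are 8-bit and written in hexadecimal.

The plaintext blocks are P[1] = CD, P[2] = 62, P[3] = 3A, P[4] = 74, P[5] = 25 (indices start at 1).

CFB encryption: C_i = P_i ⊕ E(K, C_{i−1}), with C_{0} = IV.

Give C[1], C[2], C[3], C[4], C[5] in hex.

C[1]: E(K, 7A) = A6; CD ⊕ A6 = 6B.
C[2]: E(K, 6B) = 97; 62 ⊕ 97 = F5.
C[3]: E(K, F5) = 21; 3A ⊕ 21 = 1B.
C[4]: E(K, 1B) = 47; 74 ⊕ 47 = 33.
C[5]: E(K, 33) = 5F; 25 ⊕ 5F = 7A.

C[1] = 6B, C[2] = F5, C[3] = 1B, C[4] = 33, C[5] = 7A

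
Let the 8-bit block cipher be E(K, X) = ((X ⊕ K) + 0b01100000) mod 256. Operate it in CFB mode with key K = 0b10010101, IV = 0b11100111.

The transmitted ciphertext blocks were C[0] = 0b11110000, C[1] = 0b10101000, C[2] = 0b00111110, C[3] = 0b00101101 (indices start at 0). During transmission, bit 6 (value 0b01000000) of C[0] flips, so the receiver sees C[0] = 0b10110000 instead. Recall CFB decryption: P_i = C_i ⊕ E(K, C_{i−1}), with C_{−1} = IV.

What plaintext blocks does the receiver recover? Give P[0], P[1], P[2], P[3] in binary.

P[0] = 0b01100010, P[1] = 0b00101101, P[2] = 0b10100011, P[3] = 0b00100110

Only C[0] changed, to 0b10110000. In CFB, a change in C_i flips the same bit in P_i and garbles P_{i+1}. Decrypting the received ciphertext:
P[0]: E(K, 0b11100111) = 0b11010010; 0b10110000 ⊕ 0b11010010 = 0b01100010.
P[1]: E(K, 0b10110000) = 0b10000101; 0b10101000 ⊕ 0b10000101 = 0b00101101.
P[2]: E(K, 0b10101000) = 0b10011101; 0b00111110 ⊕ 0b10011101 = 0b10100011.
P[3]: E(K, 0b00111110) = 0b00001011; 0b00101101 ⊕ 0b00001011 = 0b00100110.
Blocks that differ from the original plaintext: P[0], P[1].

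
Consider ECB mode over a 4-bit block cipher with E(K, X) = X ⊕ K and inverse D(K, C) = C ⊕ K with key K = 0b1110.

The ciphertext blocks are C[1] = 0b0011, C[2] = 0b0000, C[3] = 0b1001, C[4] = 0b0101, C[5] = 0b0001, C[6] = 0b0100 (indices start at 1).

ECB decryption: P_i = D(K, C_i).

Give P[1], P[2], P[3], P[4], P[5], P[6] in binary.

P[1]: D(K, 0b0011) = 0b1101.
P[2]: D(K, 0b0000) = 0b1110.
P[3]: D(K, 0b1001) = 0b0111.
P[4]: D(K, 0b0101) = 0b1011.
P[5]: D(K, 0b0001) = 0b1111.
P[6]: D(K, 0b0100) = 0b1010.

P[1] = 0b1101, P[2] = 0b1110, P[3] = 0b0111, P[4] = 0b1011, P[5] = 0b1111, P[6] = 0b1010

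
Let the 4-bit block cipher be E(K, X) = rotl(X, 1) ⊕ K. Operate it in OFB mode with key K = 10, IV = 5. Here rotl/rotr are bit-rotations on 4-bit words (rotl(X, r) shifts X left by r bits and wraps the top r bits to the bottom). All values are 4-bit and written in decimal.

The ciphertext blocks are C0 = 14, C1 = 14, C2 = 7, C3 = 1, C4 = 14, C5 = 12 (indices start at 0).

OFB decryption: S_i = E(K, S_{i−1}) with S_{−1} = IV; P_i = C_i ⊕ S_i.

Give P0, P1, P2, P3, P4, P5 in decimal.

P0 = 14, P1 = 4, P2 = 8, P3 = 4, P4 = 14, P5 = 6

P0: S = E(K, 5) = 0; 14 ⊕ 0 = 14.
P1: S = E(K, 0) = 10; 14 ⊕ 10 = 4.
P2: S = E(K, 10) = 15; 7 ⊕ 15 = 8.
P3: S = E(K, 15) = 5; 1 ⊕ 5 = 4.
P4: S = E(K, 5) = 0; 14 ⊕ 0 = 14.
P5: S = E(K, 0) = 10; 12 ⊕ 10 = 6.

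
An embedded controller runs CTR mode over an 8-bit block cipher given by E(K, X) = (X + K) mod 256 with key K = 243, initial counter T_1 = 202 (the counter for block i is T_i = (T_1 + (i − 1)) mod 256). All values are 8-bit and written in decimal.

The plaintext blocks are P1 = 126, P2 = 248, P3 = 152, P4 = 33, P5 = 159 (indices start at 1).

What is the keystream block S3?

191

CTR encryption: S_i = E(K, T_i) where T_i is the counter for block i; C_i = P_i ⊕ S_i.
C1: T = 202, S = E(K, T) = 189; 126 ⊕ 189 = 195.
C2: T = 203, S = E(K, T) = 190; 248 ⊕ 190 = 70.
C3: T = 204, S = E(K, T) = 191; 152 ⊕ 191 = 39.
So S3 = 191.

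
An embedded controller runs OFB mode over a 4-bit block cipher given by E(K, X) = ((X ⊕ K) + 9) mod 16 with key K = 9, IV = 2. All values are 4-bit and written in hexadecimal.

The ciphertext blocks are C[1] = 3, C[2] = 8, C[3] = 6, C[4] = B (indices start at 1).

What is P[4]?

P[4] = 1

OFB decryption: S_i = E(K, S_{i−1}) with S_{0} = IV; P_i = C_i ⊕ S_i.
P[1]: S = E(K, 2) = 4; 3 ⊕ 4 = 7.
P[2]: S = E(K, 4) = 6; 8 ⊕ 6 = E.
P[3]: S = E(K, 6) = 8; 6 ⊕ 8 = E.
P[4]: S = E(K, 8) = A; B ⊕ A = 1.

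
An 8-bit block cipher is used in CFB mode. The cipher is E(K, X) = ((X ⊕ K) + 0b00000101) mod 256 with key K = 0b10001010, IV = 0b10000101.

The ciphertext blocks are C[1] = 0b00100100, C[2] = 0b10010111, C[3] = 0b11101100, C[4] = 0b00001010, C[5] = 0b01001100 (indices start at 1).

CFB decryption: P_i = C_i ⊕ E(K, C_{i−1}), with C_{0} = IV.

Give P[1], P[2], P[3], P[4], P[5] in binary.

P[1]: E(K, 0b10000101) = 0b00010100; 0b00100100 ⊕ 0b00010100 = 0b00110000.
P[2]: E(K, 0b00100100) = 0b10110011; 0b10010111 ⊕ 0b10110011 = 0b00100100.
P[3]: E(K, 0b10010111) = 0b00100010; 0b11101100 ⊕ 0b00100010 = 0b11001110.
P[4]: E(K, 0b11101100) = 0b01101011; 0b00001010 ⊕ 0b01101011 = 0b01100001.
P[5]: E(K, 0b00001010) = 0b10000101; 0b01001100 ⊕ 0b10000101 = 0b11001001.

P[1] = 0b00110000, P[2] = 0b00100100, P[3] = 0b11001110, P[4] = 0b01100001, P[5] = 0b11001001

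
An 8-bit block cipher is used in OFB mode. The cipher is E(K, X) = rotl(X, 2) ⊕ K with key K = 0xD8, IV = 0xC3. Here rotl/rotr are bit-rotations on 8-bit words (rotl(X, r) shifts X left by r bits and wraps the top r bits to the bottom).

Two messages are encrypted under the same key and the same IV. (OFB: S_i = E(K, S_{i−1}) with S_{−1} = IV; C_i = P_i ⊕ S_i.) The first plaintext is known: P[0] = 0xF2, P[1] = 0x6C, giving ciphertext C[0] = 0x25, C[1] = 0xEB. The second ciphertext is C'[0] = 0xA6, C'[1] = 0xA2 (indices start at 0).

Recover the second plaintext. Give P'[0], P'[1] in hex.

P'[0] = 0x71, P'[1] = 0x25

In OFB with a reused IV, both messages share the same keystream S_i, so C_i ⊕ C'_i = P_i ⊕ P'_i and thus P'_i = P_i ⊕ C_i ⊕ C'_i.
P'[0]: 0xF2 ⊕ 0x25 ⊕ 0xA6 = 0x71.
P'[1]: 0x6C ⊕ 0xEB ⊕ 0xA2 = 0x25.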